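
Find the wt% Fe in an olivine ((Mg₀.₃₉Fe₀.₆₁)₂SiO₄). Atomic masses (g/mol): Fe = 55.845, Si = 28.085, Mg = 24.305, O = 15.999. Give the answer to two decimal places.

38.03 weight percent

Molar mass of (Mg₀.₃₉Fe₀.₆₁)₂SiO₄: 0.78·24.305 + 1.22·55.845 + 1·28.085 + 4·15.999 = 179.170 g/mol.
Mass of Fe per formula unit: 1.22 × 55.845 = 68.131 g.
Weight fraction Fe = 68.131 / 179.170 = 0.3803.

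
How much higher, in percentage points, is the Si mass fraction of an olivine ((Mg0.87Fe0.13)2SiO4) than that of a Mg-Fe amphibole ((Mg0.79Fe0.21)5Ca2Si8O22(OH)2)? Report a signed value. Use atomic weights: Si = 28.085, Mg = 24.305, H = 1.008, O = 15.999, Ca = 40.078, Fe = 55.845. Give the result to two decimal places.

First mineral: 28.085 g Si in 148.891 g formula = 18.86 wt% Si.
Second mineral: 224.680 g Si in 845.470 g formula = 26.57 wt% Si.
18.86% − 26.57% gives a difference of -7.71 percentage points.

-7.71 percentage points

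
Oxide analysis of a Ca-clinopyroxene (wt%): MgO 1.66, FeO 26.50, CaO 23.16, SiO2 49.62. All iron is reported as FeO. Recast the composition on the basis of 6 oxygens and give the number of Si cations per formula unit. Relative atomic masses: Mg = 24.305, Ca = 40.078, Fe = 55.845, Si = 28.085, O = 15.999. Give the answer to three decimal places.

2.002 Si apfu

MgO: 1.66/40.304 = 0.04119 mol → 0.04119 mol Mg, 0.04119 mol O.
FeO: 26.50/71.844 = 0.36885 mol → 0.36885 mol Fe, 0.36885 mol O.
CaO: 23.16/56.077 = 0.41300 mol → 0.41300 mol Ca, 0.41300 mol O.
SiO2: 49.62/60.083 = 0.82586 mol → 0.82586 mol Si, 1.65172 mol O.
Total oxygen = 2.47476 mol. Normalization factor = 6/2.47476 = 2.42448.
Si per 6 O = 0.82586 × 2.42448 = 2.002.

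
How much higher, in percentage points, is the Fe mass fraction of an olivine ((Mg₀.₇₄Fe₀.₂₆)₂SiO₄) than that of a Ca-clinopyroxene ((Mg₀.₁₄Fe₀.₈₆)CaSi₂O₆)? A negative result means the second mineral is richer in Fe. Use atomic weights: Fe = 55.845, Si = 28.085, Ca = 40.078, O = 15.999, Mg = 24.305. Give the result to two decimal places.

First mineral: 29.039 g Fe in 157.092 g formula = 18.49 wt% Fe.
Second mineral: 48.027 g Fe in 243.671 g formula = 19.71 wt% Fe.
18.49% − 19.71% gives a difference of -1.22 percentage points.

-1.22 percentage points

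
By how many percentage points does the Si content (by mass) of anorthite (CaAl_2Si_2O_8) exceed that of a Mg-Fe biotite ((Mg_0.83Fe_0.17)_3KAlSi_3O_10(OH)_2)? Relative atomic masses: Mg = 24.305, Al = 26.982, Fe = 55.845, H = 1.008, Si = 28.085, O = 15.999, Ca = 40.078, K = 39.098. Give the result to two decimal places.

0.75 percentage points

First mineral: 56.170 g Si in 278.204 g formula = 20.19 wt% Si.
Second mineral: 84.255 g Si in 433.339 g formula = 19.44 wt% Si.
20.19% − 19.44% gives a difference of 0.75 percentage points.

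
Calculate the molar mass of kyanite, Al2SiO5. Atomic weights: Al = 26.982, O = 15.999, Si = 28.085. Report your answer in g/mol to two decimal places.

Al: 2 × 26.982 = 53.9640
Si: 1 × 28.085 = 28.0850
O: 5 × 15.999 = 79.9950
Summing the contributions gives the formula mass.

162.04 g/mol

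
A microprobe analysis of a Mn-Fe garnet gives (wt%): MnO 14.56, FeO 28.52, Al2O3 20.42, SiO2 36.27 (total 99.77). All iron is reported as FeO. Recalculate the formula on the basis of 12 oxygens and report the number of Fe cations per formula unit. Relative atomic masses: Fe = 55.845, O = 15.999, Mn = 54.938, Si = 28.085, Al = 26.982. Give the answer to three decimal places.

1.976 Fe apfu

14.56 wt% MnO ÷ 70.937 g/mol = 0.20525 mol, giving 0.20525 Mn and 0.20525 O.
28.52 wt% FeO ÷ 71.844 g/mol = 0.39697 mol, giving 0.39697 Fe and 0.39697 O.
20.42 wt% Al2O3 ÷ 101.961 g/mol = 0.20027 mol, giving 0.40054 Al and 0.60081 O.
36.27 wt% SiO2 ÷ 60.083 g/mol = 0.60366 mol, giving 0.60366 Si and 1.20732 O.
Oxygen sums to 2.41035; scaling by 12/2.41035 = 4.97853 puts the formula on 12 O.
Fe: 0.39697 × 4.97853 = 1.976 atoms per formula unit.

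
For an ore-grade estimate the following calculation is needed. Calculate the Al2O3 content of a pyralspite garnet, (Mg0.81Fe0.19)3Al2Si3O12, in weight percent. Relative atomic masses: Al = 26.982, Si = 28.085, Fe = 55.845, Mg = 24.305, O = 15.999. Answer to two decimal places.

24.21 wt%

M((Mg0.81Fe0.19)3Al2Si3O12) = 421.100 g/mol; M(Al2O3) = 101.961 g/mol.
Moles Al2O3 per formula unit = 2 Al ÷ 2 = 1.0000.
Al2O3 fraction = (1.0000 × 101.961) / 421.100 = 101.961/421.100 = 0.2421.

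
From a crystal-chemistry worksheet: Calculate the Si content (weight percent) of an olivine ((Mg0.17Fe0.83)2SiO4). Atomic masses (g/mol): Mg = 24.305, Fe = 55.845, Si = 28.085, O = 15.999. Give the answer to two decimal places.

14.55 weight percent

Molar mass of (Mg0.17Fe0.83)2SiO4: 0.34·24.305 + 1.66·55.845 + 1·28.085 + 4·15.999 = 193.047 g/mol.
Mass of Si per formula unit: 1 × 28.085 = 28.085 g.
Weight fraction Si = 28.085 / 193.047 = 0.1455.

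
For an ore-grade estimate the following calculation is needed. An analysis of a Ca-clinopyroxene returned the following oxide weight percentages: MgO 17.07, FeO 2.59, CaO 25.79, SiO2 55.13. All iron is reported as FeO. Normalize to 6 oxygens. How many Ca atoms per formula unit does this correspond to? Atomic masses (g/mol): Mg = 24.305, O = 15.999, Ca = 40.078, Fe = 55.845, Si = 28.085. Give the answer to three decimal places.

17.07 wt% MgO ÷ 40.304 g/mol = 0.42353 mol, giving 0.42353 Mg and 0.42353 O.
2.59 wt% FeO ÷ 71.844 g/mol = 0.03605 mol, giving 0.03605 Fe and 0.03605 O.
25.79 wt% CaO ÷ 56.077 g/mol = 0.45990 mol, giving 0.45990 Ca and 0.45990 O.
55.13 wt% SiO2 ÷ 60.083 g/mol = 0.91756 mol, giving 0.91756 Si and 1.83512 O.
Oxygen sums to 2.75460; scaling by 6/2.75460 = 2.17817 puts the formula on 6 O.
Ca: 0.45990 × 2.17817 = 1.002 atoms per formula unit.

1.002 Ca apfu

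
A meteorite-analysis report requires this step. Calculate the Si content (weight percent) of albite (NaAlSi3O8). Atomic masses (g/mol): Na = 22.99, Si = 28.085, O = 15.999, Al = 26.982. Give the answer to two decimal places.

32.13 weight percent

Formula mass = 1*22.99 + 1*26.982 + 3*28.085 + 8*15.999 = 262.219 g/mol, of which 84.255 g is Si.
So Si makes up 84.255/262.219 = 0.3213 of the mass, i.e. 32.13%.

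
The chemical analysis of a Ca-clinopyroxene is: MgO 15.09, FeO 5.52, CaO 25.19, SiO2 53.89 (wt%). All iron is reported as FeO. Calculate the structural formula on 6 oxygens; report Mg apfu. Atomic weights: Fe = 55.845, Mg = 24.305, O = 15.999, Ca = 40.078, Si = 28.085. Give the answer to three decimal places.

MgO (M=40.304): mol = 0.37440; Mg = 0.37440, O = 0.37440.
FeO (M=71.844): mol = 0.07683; Fe = 0.07683, O = 0.07683.
CaO (M=56.077): mol = 0.44920; Ca = 0.44920, O = 0.44920.
SiO2 (M=60.083): mol = 0.89693; Si = 0.89693, O = 1.79386.
ΣO = 2.69429; factor = 6/ΣO = 2.22693.
Mg apfu = 0.37440 × 2.22693 = 0.834.

0.834 Mg apfu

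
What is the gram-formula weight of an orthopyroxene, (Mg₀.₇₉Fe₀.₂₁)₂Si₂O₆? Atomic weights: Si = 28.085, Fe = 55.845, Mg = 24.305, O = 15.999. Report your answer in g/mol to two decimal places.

214.02 g/mol

Mg: 1.58 × 24.305 = 38.4019
Fe: 0.42 × 55.845 = 23.4549
Si: 2 × 28.085 = 56.1700
O: 6 × 15.999 = 95.9940
Summing the contributions gives the formula mass.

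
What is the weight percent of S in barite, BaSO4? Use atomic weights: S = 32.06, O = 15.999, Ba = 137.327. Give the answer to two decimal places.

M(BaSO4) = 233.383 g/mol.
S contributes 1 × 32.06 = 32.060 g per mole.
32.060/233.383 = 0.1374 → 13.74%.

13.74 mass %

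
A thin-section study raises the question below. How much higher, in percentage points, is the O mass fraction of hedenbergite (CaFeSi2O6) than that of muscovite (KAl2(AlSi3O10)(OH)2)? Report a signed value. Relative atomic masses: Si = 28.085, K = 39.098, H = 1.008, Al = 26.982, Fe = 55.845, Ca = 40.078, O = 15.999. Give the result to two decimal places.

-9.51 percentage points

O in CaFeSi2O6: molar mass 248.087 g/mol; 6×15.999 = 95.994 g → 38.69 wt%.
O in KAl2(AlSi3O10)(OH)2: molar mass 398.303 g/mol; 12×15.999 = 191.988 g → 48.20 wt%.
Difference = 38.69 − 48.20 = -9.51 percentage points.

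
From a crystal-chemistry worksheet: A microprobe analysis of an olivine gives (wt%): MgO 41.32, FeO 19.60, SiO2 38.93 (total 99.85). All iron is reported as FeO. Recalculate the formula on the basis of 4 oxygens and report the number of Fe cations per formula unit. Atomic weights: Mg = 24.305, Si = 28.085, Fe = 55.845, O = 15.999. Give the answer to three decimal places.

MgO: 41.32/40.304 = 1.02521 mol → 1.02521 mol Mg, 1.02521 mol O.
FeO: 19.60/71.844 = 0.27281 mol → 0.27281 mol Fe, 0.27281 mol O.
SiO2: 38.93/60.083 = 0.64794 mol → 0.64794 mol Si, 1.29588 mol O.
Total oxygen = 2.59390 mol. Normalization factor = 4/2.59390 = 1.54208.
Fe per 4 O = 0.27281 × 1.54208 = 0.421.

0.421 Fe apfu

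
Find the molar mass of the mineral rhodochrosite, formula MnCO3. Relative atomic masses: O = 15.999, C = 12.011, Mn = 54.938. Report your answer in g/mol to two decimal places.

The formula mass is the sum 1(54.938) + 1(12.011) + 3(15.999).

114.95 g/mol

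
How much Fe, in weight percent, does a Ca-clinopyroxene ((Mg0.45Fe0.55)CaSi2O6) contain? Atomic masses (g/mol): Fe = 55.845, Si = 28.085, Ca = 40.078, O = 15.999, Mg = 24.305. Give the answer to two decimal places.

13.13 weight percent

M((Mg0.45Fe0.55)CaSi2O6) = 233.894 g/mol.
Fe contributes 0.55 × 55.845 = 30.715 g per mole.
30.715/233.894 = 0.1313 → 13.13%.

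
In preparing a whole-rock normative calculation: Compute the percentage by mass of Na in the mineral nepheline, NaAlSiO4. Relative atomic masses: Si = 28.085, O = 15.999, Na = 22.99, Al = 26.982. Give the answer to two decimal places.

16.18 wt%

M(NaAlSiO4) = 142.053 g/mol.
Na contributes 1 × 22.99 = 22.990 g per mole.
22.990/142.053 = 0.1618 → 16.18%.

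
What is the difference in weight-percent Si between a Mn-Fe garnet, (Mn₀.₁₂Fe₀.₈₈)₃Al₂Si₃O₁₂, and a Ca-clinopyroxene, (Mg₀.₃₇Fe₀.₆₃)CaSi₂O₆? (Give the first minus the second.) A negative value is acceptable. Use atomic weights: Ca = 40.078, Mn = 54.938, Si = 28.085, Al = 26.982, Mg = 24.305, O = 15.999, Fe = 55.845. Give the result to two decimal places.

-6.82 percentage points

Si in (Mn₀.₁₂Fe₀.₈₈)₃Al₂Si₃O₁₂: molar mass 497.415 g/mol; 3×28.085 = 84.255 g → 16.94 wt%.
Si in (Mg₀.₃₇Fe₀.₆₃)CaSi₂O₆: molar mass 236.417 g/mol; 2×28.085 = 56.170 g → 23.76 wt%.
Difference = 16.94 − 23.76 = -6.82 percentage points.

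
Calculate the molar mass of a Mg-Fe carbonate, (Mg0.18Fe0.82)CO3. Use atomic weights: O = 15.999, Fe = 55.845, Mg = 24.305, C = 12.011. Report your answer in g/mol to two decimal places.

110.18 g/mol

M = 0.18*24.305 + 0.82*55.845 + 1*12.011 + 3*15.999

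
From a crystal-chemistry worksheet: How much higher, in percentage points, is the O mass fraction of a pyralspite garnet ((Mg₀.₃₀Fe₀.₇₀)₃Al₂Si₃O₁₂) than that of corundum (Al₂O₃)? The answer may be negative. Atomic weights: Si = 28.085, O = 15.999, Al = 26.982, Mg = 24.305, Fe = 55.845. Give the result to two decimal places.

O in (Mg₀.₃₀Fe₀.₇₀)₃Al₂Si₃O₁₂: molar mass 469.356 g/mol; 12×15.999 = 191.988 g → 40.90 wt%.
O in Al₂O₃: molar mass 101.961 g/mol; 3×15.999 = 47.997 g → 47.07 wt%.
Difference = 40.90 − 47.07 = -6.17 percentage points.

-6.17 percentage points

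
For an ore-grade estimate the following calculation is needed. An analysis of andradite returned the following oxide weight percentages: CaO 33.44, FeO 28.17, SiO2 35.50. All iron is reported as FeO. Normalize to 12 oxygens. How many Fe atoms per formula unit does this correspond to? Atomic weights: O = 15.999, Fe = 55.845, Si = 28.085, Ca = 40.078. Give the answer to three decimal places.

2.168 Fe apfu

33.44 wt% CaO ÷ 56.077 g/mol = 0.59632 mol, giving 0.59632 Ca and 0.59632 O.
28.17 wt% FeO ÷ 71.844 g/mol = 0.39210 mol, giving 0.39210 Fe and 0.39210 O.
35.50 wt% SiO2 ÷ 60.083 g/mol = 0.59085 mol, giving 0.59085 Si and 1.18170 O.
Oxygen sums to 2.17012; scaling by 12/2.17012 = 5.52965 puts the formula on 12 O.
Fe: 0.39210 × 5.52965 = 2.168 atoms per formula unit.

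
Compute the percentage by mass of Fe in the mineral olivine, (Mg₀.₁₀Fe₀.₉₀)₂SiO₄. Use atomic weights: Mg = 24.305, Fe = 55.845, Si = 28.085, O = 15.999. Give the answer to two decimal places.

50.91 wt%

Formula mass = 0.20*24.305 + 1.80*55.845 + 1*28.085 + 4*15.999 = 197.463 g/mol, of which 100.521 g is Fe.
So Fe makes up 100.521/197.463 = 0.5091 of the mass, i.e. 50.91%.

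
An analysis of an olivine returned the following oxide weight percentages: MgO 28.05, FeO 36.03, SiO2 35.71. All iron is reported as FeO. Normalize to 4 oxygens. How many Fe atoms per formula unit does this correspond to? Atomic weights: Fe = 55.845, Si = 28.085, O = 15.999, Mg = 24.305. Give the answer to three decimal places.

28.05 wt% MgO ÷ 40.304 g/mol = 0.69596 mol, giving 0.69596 Mg and 0.69596 O.
36.03 wt% FeO ÷ 71.844 g/mol = 0.50150 mol, giving 0.50150 Fe and 0.50150 O.
35.71 wt% SiO2 ÷ 60.083 g/mol = 0.59434 mol, giving 0.59434 Si and 1.18868 O.
Oxygen sums to 2.38614; scaling by 4/2.38614 = 1.67635 puts the formula on 4 O.
Fe: 0.50150 × 1.67635 = 0.841 atoms per formula unit.

0.841 Fe apfu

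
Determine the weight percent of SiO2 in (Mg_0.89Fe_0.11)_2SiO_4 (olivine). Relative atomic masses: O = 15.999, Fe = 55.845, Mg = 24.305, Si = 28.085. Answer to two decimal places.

Formula mass = 147.630 g/mol.
1 Si → 1.0000 mol SiO2 per formula unit; M(SiO2) = 60.083, so SiO2 mass = 60.083 g.
60.083/147.630 × 100 = 40.70 wt%.

40.70 wt%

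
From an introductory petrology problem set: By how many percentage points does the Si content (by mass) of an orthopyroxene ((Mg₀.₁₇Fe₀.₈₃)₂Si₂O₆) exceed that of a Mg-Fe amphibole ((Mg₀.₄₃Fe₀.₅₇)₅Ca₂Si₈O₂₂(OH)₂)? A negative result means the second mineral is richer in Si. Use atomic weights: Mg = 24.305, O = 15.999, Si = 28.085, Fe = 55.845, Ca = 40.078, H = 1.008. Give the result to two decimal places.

Si in (Mg₀.₁₇Fe₀.₈₃)₂Si₂O₆: molar mass 253.130 g/mol; 2×28.085 = 56.170 g → 22.19 wt%.
Si in (Mg₀.₄₃Fe₀.₅₇)₅Ca₂Si₈O₂₂(OH)₂: molar mass 902.242 g/mol; 8×28.085 = 224.680 g → 24.90 wt%.
Difference = 22.19 − 24.90 = -2.71 percentage points.

-2.71 percentage points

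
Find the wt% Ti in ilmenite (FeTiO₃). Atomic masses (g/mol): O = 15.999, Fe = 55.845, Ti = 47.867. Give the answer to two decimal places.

31.55 weight percent

Molar mass of FeTiO₃: 1*55.845 + 1*47.867 + 3*15.999 = 151.709 g/mol.
Mass of Ti per formula unit: 1 × 47.867 = 47.867 g.
Weight fraction Ti = 47.867 / 151.709 = 0.3155.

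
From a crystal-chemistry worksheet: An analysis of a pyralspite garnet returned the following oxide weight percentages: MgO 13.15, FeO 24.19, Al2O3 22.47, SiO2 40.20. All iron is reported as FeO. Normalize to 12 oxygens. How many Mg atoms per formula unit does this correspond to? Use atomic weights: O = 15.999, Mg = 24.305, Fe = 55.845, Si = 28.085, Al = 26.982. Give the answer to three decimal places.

1.471 Mg apfu

MgO (M=40.304): mol = 0.32627; Mg = 0.32627, O = 0.32627.
FeO (M=71.844): mol = 0.33670; Fe = 0.33670, O = 0.33670.
Al2O3 (M=101.961): mol = 0.22038; Al = 0.44076, O = 0.66114.
SiO2 (M=60.083): mol = 0.66907; Si = 0.66907, O = 1.33814.
ΣO = 2.66225; factor = 12/ΣO = 4.50747.
Mg apfu = 0.32627 × 4.50747 = 1.471.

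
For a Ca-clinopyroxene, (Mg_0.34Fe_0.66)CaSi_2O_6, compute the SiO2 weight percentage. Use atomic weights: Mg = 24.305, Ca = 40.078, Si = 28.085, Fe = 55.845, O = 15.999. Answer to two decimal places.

M((Mg_0.34Fe_0.66)CaSi_2O_6) = 237.363 g/mol; M(SiO2) = 60.083 g/mol.
Moles SiO2 per formula unit = 2 Si ÷ 1 = 2.0000.
SiO2 fraction = (2.0000 × 60.083) / 237.363 = 120.166/237.363 = 0.5063.

50.63 wt%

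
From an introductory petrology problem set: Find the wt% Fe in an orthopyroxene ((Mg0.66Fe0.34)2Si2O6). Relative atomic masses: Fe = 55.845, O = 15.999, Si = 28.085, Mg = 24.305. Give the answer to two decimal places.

Formula mass = 1.32×24.305 + 0.68×55.845 + 2×28.085 + 6×15.999 = 222.221 g/mol, of which 37.975 g is Fe.
So Fe makes up 37.975/222.221 = 0.1709 of the mass, i.e. 17.09%.

17.09 wt%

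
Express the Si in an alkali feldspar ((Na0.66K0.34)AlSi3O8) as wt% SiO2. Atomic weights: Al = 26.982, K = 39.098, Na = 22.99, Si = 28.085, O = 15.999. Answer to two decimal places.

Molar mass of (Na0.66K0.34)AlSi3O8 = 0.66×22.99 + 0.34×39.098 + 1×26.982 + 3×28.085 + 8×15.999 = 267.696 g/mol.
Each formula unit contains 3 Si, equivalent to 3/1 = 3.0000 mol SiO2.
M(SiO2) = 1×28.085 + 2×15.999 = 60.083 g/mol.
Mass of SiO2 per formula unit = 3.0000 × 60.083 = 180.249 g.
SiO2 wt% = 180.249 / 267.696 × 100 = 67.33%.

67.33 wt%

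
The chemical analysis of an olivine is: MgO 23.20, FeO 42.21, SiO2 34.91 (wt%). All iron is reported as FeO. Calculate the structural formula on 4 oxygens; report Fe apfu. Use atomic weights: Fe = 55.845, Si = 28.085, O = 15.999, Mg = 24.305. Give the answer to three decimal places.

MgO: 23.20/40.304 = 0.57563 mol → 0.57563 mol Mg, 0.57563 mol O.
FeO: 42.21/71.844 = 0.58752 mol → 0.58752 mol Fe, 0.58752 mol O.
SiO2: 34.91/60.083 = 0.58103 mol → 0.58103 mol Si, 1.16206 mol O.
Total oxygen = 2.32521 mol. Normalization factor = 4/2.32521 = 1.72027.
Fe per 4 O = 0.58752 × 1.72027 = 1.011.

1.011 Fe apfu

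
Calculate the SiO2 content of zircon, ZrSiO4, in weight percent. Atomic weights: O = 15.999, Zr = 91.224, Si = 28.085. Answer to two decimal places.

M(ZrSiO4) = 183.305 g/mol; M(SiO2) = 60.083 g/mol.
Moles SiO2 per formula unit = 1 Si ÷ 1 = 1.0000.
SiO2 fraction = (1.0000 × 60.083) / 183.305 = 60.083/183.305 = 0.3278.

32.78 wt%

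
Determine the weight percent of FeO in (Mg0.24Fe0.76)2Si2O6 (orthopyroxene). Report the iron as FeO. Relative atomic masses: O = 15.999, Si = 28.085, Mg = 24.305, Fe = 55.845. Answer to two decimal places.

Formula mass = 248.715 g/mol.
1.52 Fe → 1.5200 mol FeO per formula unit; M(FeO) = 71.844, so FeO mass = 109.203 g.
109.203/248.715 × 100 = 43.91 wt%.

43.91 wt%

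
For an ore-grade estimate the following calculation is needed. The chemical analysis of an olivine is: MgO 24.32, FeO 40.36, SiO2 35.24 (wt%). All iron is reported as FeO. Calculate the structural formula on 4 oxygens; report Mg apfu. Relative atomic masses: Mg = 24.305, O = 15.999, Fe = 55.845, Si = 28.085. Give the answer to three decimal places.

MgO: 24.32/40.304 = 0.60341 mol → 0.60341 mol Mg, 0.60341 mol O.
FeO: 40.36/71.844 = 0.56177 mol → 0.56177 mol Fe, 0.56177 mol O.
SiO2: 35.24/60.083 = 0.58652 mol → 0.58652 mol Si, 1.17304 mol O.
Total oxygen = 2.33822 mol. Normalization factor = 4/2.33822 = 1.71070.
Mg per 4 O = 0.60341 × 1.71070 = 1.032.

1.032 Mg apfu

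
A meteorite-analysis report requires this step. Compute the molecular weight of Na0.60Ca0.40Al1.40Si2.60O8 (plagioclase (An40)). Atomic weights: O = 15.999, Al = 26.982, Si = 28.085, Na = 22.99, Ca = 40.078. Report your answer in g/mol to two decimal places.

268.61 g/mol

The formula mass is the sum 0.60×22.99 + 0.40×40.078 + 1.40×26.982 + 2.60×28.085 + 8×15.999.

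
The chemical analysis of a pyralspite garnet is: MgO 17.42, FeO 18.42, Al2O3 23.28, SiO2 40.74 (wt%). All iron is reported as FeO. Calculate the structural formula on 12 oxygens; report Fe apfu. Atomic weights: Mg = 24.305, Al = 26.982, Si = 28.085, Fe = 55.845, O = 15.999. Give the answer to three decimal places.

MgO (M=40.304): mol = 0.43222; Mg = 0.43222, O = 0.43222.
FeO (M=71.844): mol = 0.25639; Fe = 0.25639, O = 0.25639.
Al2O3 (M=101.961): mol = 0.22832; Al = 0.45664, O = 0.68496.
SiO2 (M=60.083): mol = 0.67806; Si = 0.67806, O = 1.35612.
ΣO = 2.72969; factor = 12/ΣO = 4.39610.
Fe apfu = 0.25639 × 4.39610 = 1.127.

1.127 Fe apfu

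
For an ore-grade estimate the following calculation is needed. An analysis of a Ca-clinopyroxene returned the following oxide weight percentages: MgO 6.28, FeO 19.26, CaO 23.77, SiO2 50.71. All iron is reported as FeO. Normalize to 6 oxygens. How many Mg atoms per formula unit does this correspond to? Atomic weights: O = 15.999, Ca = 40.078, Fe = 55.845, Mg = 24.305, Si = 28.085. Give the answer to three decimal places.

0.369 Mg apfu

6.28 wt% MgO ÷ 40.304 g/mol = 0.15582 mol, giving 0.15582 Mg and 0.15582 O.
19.26 wt% FeO ÷ 71.844 g/mol = 0.26808 mol, giving 0.26808 Fe and 0.26808 O.
23.77 wt% CaO ÷ 56.077 g/mol = 0.42388 mol, giving 0.42388 Ca and 0.42388 O.
50.71 wt% SiO2 ÷ 60.083 g/mol = 0.84400 mol, giving 0.84400 Si and 1.68800 O.
Oxygen sums to 2.53578; scaling by 6/2.53578 = 2.36614 puts the formula on 6 O.
Mg: 0.15582 × 2.36614 = 0.369 atoms per formula unit.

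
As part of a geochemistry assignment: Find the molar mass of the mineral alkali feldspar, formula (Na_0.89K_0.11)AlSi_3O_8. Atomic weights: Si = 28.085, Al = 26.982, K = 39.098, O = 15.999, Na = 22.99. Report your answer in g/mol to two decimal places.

263.99 g/mol

The formula mass is the sum 0.89×22.99 + 0.11×39.098 + 1×26.982 + 3×28.085 + 8×15.999.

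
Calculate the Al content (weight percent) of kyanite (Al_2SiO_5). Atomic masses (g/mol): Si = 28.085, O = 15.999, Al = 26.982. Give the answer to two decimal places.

Formula mass = 2*26.982 + 1*28.085 + 5*15.999 = 162.044 g/mol, of which 53.964 g is Al.
So Al makes up 53.964/162.044 = 0.3330 of the mass, i.e. 33.30%.

33.30 weight percent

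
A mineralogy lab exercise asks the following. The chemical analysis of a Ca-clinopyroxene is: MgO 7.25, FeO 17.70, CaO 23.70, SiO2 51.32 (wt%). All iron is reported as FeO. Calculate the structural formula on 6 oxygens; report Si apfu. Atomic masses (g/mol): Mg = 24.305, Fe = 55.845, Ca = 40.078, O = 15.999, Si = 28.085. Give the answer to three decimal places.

2.004 Si apfu

7.25 wt% MgO ÷ 40.304 g/mol = 0.17988 mol, giving 0.17988 Mg and 0.17988 O.
17.70 wt% FeO ÷ 71.844 g/mol = 0.24637 mol, giving 0.24637 Fe and 0.24637 O.
23.70 wt% CaO ÷ 56.077 g/mol = 0.42263 mol, giving 0.42263 Ca and 0.42263 O.
51.32 wt% SiO2 ÷ 60.083 g/mol = 0.85415 mol, giving 0.85415 Si and 1.70830 O.
Oxygen sums to 2.55718; scaling by 6/2.55718 = 2.34633 puts the formula on 6 O.
Si: 0.85415 × 2.34633 = 2.004 atoms per formula unit.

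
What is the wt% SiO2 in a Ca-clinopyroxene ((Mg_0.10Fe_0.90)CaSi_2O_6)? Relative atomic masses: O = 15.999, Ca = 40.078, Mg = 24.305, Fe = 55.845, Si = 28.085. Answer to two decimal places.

Molar mass of (Mg_0.10Fe_0.90)CaSi_2O_6 = 0.10*24.305 + 0.90*55.845 + 1*40.078 + 2*28.085 + 6*15.999 = 244.933 g/mol.
Each formula unit contains 2 Si, equivalent to 2/1 = 2.0000 mol SiO2.
M(SiO2) = 1×28.085 + 2×15.999 = 60.083 g/mol.
Mass of SiO2 per formula unit = 2.0000 × 60.083 = 120.166 g.
SiO2 wt% = 120.166 / 244.933 × 100 = 49.06%.

49.06 wt%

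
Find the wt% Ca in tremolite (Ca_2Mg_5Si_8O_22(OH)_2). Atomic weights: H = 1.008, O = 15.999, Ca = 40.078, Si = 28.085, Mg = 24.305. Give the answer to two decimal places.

Formula mass = 2*40.078 + 5*24.305 + 8*28.085 + 24*15.999 + 2*1.008 = 812.353 g/mol, of which 80.156 g is Ca.
So Ca makes up 80.156/812.353 = 0.0987 of the mass, i.e. 9.87%.

9.87 wt%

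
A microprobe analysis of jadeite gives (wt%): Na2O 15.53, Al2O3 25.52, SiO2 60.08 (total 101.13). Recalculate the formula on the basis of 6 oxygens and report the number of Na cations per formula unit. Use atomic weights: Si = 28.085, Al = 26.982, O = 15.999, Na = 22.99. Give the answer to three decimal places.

1.002 Na apfu

15.53 wt% Na2O ÷ 61.979 g/mol = 0.25057 mol, giving 0.50114 Na and 0.25057 O.
25.52 wt% Al2O3 ÷ 101.961 g/mol = 0.25029 mol, giving 0.50058 Al and 0.75087 O.
60.08 wt% SiO2 ÷ 60.083 g/mol = 0.99995 mol, giving 0.99995 Si and 1.99990 O.
Oxygen sums to 3.00134; scaling by 6/3.00134 = 1.99911 puts the formula on 6 O.
Na: 0.50114 × 1.99911 = 1.002 atoms per formula unit.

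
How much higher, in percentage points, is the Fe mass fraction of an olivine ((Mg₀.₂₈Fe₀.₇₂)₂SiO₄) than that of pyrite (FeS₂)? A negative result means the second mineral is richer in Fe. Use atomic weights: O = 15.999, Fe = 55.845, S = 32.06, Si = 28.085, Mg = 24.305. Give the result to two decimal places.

First mineral: 80.417 g Fe in 186.109 g formula = 43.21 wt% Fe.
Second mineral: 55.845 g Fe in 119.965 g formula = 46.55 wt% Fe.
43.21% − 46.55% gives a difference of -3.34 percentage points.

-3.34 percentage points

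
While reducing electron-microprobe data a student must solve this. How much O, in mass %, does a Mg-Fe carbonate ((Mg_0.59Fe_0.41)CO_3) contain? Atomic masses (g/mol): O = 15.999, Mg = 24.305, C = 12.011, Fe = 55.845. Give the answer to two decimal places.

M((Mg_0.59Fe_0.41)CO_3) = 97.244 g/mol.
O contributes 3 × 15.999 = 47.997 g per mole.
47.997/97.244 = 0.4936 → 49.36%.

49.36 mass %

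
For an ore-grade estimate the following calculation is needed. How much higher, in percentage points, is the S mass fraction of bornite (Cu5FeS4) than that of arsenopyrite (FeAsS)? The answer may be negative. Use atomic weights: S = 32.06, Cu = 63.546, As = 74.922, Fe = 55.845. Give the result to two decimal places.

5.87 percentage points

First mineral: 128.240 g S in 501.815 g formula = 25.56 wt% S.
Second mineral: 32.060 g S in 162.827 g formula = 19.69 wt% S.
25.56% − 19.69% gives a difference of 5.87 percentage points.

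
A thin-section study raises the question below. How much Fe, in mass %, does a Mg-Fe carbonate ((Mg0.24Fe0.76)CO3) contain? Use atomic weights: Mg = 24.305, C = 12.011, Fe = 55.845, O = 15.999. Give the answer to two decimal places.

39.20 mass %

M((Mg0.24Fe0.76)CO3) = 108.283 g/mol.
Fe contributes 0.76 × 55.845 = 42.442 g per mole.
42.442/108.283 = 0.3920 → 39.20%.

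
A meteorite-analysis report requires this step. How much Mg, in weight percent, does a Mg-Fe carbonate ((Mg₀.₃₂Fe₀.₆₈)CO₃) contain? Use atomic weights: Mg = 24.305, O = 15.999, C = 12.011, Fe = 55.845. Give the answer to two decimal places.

7.35 weight percent

Formula mass = 0.32*24.305 + 0.68*55.845 + 1*12.011 + 3*15.999 = 105.760 g/mol, of which 7.778 g is Mg.
So Mg makes up 7.778/105.760 = 0.0735 of the mass, i.e. 7.35%.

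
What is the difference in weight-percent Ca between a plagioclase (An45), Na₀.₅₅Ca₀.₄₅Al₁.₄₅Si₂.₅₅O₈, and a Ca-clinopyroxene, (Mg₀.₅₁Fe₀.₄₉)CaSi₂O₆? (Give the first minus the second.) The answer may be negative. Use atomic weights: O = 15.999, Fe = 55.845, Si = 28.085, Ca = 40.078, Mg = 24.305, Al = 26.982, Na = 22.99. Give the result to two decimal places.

-10.58 percentage points

M(Na₀.₅₅Ca₀.₄₅Al₁.₄₅Si₂.₅₅O₈) = 269.412 g/mol, so wt% Ca = 18.035/269.412 × 100 = 6.69%.
M((Mg₀.₅₁Fe₀.₄₉)CaSi₂O₆) = 232.002 g/mol, so wt% Ca = 40.078/232.002 × 100 = 17.27%.
6.69 − 17.27 = -10.58 pp.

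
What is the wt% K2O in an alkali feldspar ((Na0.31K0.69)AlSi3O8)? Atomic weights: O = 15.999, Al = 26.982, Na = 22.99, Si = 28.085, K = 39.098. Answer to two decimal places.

11.89 wt%

Formula mass = 273.334 g/mol.
0.69 K → 0.3450 mol K2O per formula unit; M(K2O) = 94.195, so K2O mass = 32.497 g.
32.497/273.334 × 100 = 11.89 wt%.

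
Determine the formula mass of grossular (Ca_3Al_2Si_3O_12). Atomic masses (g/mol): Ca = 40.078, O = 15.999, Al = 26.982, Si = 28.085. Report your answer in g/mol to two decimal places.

Ca: 3 × 40.078 = 120.2340
Al: 2 × 26.982 = 53.9640
Si: 3 × 28.085 = 84.2550
O: 12 × 15.999 = 191.9880
Summing the contributions gives the formula mass.

450.44 g/mol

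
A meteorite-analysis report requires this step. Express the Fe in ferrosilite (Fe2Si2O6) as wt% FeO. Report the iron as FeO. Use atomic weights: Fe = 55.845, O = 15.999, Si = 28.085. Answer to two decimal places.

54.46 wt%

M(Fe2Si2O6) = 263.854 g/mol; M(FeO) = 71.844 g/mol.
Moles FeO per formula unit = 2 Fe ÷ 1 = 2.0000.
FeO fraction = (2.0000 × 71.844) / 263.854 = 143.688/263.854 = 0.5446.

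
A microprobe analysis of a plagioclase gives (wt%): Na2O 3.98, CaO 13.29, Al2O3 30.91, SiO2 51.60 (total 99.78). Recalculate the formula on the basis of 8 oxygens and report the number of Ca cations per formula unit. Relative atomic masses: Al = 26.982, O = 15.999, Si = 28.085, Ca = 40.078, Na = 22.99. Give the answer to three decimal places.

0.647 Ca apfu

3.98 wt% Na2O ÷ 61.979 g/mol = 0.06422 mol, giving 0.12844 Na and 0.06422 O.
13.29 wt% CaO ÷ 56.077 g/mol = 0.23700 mol, giving 0.23700 Ca and 0.23700 O.
30.91 wt% Al2O3 ÷ 101.961 g/mol = 0.30316 mol, giving 0.60632 Al and 0.90948 O.
51.60 wt% SiO2 ÷ 60.083 g/mol = 0.85881 mol, giving 0.85881 Si and 1.71762 O.
Oxygen sums to 2.92832; scaling by 8/2.92832 = 2.73194 puts the formula on 8 O.
Ca: 0.23700 × 2.73194 = 0.647 atoms per formula unit.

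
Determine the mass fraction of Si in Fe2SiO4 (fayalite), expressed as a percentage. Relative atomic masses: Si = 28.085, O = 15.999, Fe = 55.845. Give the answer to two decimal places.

13.78 weight percent

Formula mass = 2×55.845 + 1×28.085 + 4×15.999 = 203.771 g/mol, of which 28.085 g is Si.
So Si makes up 28.085/203.771 = 0.1378 of the mass, i.e. 13.78%.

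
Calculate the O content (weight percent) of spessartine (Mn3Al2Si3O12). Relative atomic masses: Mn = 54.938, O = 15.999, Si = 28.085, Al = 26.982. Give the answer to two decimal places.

38.78 weight percent

Formula mass = 3·54.938 + 2·26.982 + 3·28.085 + 12·15.999 = 495.021 g/mol, of which 191.988 g is O.
So O makes up 191.988/495.021 = 0.3878 of the mass, i.e. 38.78%.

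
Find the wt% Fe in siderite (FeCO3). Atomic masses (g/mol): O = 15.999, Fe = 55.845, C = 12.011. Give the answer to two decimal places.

Formula mass = 1·55.845 + 1·12.011 + 3·15.999 = 115.853 g/mol, of which 55.845 g is Fe.
So Fe makes up 55.845/115.853 = 0.4820 of the mass, i.e. 48.20%.

48.20 wt%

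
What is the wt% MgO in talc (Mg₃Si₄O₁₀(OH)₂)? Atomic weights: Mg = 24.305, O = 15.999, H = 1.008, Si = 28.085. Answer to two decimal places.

31.88 wt%

Formula mass = 379.259 g/mol.
3 Mg → 3.0000 mol MgO per formula unit; M(MgO) = 40.304, so MgO mass = 120.912 g.
120.912/379.259 × 100 = 31.88 wt%.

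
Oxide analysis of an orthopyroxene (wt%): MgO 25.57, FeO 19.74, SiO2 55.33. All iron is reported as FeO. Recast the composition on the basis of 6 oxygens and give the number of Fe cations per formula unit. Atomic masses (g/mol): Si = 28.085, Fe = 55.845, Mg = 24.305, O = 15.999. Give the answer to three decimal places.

25.57 wt% MgO ÷ 40.304 g/mol = 0.63443 mol, giving 0.63443 Mg and 0.63443 O.
19.74 wt% FeO ÷ 71.844 g/mol = 0.27476 mol, giving 0.27476 Fe and 0.27476 O.
55.33 wt% SiO2 ÷ 60.083 g/mol = 0.92089 mol, giving 0.92089 Si and 1.84178 O.
Oxygen sums to 2.75097; scaling by 6/2.75097 = 2.18105 puts the formula on 6 O.
Fe: 0.27476 × 2.18105 = 0.599 atoms per formula unit.

0.599 Fe apfu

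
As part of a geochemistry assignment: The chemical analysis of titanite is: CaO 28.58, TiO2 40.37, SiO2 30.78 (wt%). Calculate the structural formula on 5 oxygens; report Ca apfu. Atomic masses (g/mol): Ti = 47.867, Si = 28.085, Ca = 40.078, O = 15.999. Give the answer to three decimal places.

1.001 Ca apfu

CaO (M=56.077): mol = 0.50966; Ca = 0.50966, O = 0.50966.
TiO2 (M=79.865): mol = 0.50548; Ti = 0.50548, O = 1.01096.
SiO2 (M=60.083): mol = 0.51229; Si = 0.51229, O = 1.02458.
ΣO = 2.54520; factor = 5/ΣO = 1.96448.
Ca apfu = 0.50966 × 1.96448 = 1.001.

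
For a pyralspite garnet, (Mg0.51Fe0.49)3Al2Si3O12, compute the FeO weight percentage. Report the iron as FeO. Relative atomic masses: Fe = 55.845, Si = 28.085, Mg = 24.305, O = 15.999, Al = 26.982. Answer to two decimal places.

Molar mass of (Mg0.51Fe0.49)3Al2Si3O12 = 1.53·24.305 + 1.47·55.845 + 2·26.982 + 3·28.085 + 12·15.999 = 449.486 g/mol.
Each formula unit contains 1.47 Fe, equivalent to 1.47/1 = 1.4700 mol FeO.
M(FeO) = 1×55.845 + 1×15.999 = 71.844 g/mol.
Mass of FeO per formula unit = 1.4700 × 71.844 = 105.611 g.
FeO wt% = 105.611 / 449.486 × 100 = 23.50%.

23.50 wt%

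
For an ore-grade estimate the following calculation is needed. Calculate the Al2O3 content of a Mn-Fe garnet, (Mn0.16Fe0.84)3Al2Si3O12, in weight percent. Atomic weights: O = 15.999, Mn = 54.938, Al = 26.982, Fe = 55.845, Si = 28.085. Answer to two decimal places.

Molar mass of (Mn0.16Fe0.84)3Al2Si3O12 = 0.48·54.938 + 2.52·55.845 + 2·26.982 + 3·28.085 + 12·15.999 = 497.307 g/mol.
Each formula unit contains 2 Al, equivalent to 2/2 = 1.0000 mol Al2O3.
M(Al2O3) = 2×26.982 + 3×15.999 = 101.961 g/mol.
Mass of Al2O3 per formula unit = 1.0000 × 101.961 = 101.961 g.
Al2O3 wt% = 101.961 / 497.307 × 100 = 20.50%.

20.50 wt%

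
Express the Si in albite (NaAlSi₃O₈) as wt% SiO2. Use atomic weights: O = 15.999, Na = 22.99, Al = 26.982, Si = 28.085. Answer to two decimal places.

68.74 wt%

M(NaAlSi₃O₈) = 262.219 g/mol; M(SiO2) = 60.083 g/mol.
Moles SiO2 per formula unit = 3 Si ÷ 1 = 3.0000.
SiO2 fraction = (3.0000 × 60.083) / 262.219 = 180.249/262.219 = 0.6874.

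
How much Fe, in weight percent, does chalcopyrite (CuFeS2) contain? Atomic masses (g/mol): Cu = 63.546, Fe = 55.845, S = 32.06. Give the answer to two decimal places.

Formula mass = 1*63.546 + 1*55.845 + 2*32.06 = 183.511 g/mol, of which 55.845 g is Fe.
So Fe makes up 55.845/183.511 = 0.3043 of the mass, i.e. 30.43%.

30.43 weight percent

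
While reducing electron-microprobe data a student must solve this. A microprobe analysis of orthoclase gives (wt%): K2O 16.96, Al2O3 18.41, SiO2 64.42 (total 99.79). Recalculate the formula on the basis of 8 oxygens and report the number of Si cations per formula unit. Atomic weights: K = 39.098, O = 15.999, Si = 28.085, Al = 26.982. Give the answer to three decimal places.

K2O: 16.96/94.195 = 0.18005 mol → 0.36010 mol K, 0.18005 mol O.
Al2O3: 18.41/101.961 = 0.18056 mol → 0.36112 mol Al, 0.54168 mol O.
SiO2: 64.42/60.083 = 1.07218 mol → 1.07218 mol Si, 2.14436 mol O.
Total oxygen = 2.86609 mol. Normalization factor = 8/2.86609 = 2.79126.
Si per 8 O = 1.07218 × 2.79126 = 2.993.

2.993 Si apfu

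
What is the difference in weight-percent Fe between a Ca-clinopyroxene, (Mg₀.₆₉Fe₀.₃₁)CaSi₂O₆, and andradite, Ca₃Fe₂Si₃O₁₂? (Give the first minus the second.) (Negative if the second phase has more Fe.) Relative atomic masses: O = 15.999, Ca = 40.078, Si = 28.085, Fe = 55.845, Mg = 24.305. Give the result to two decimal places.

-14.33 percentage points

Fe in (Mg₀.₆₉Fe₀.₃₁)CaSi₂O₆: molar mass 226.324 g/mol; 0.31×55.845 = 17.312 g → 7.65 wt%.
Fe in Ca₃Fe₂Si₃O₁₂: molar mass 508.167 g/mol; 2×55.845 = 111.690 g → 21.98 wt%.
Difference = 7.65 − 21.98 = -14.33 percentage points.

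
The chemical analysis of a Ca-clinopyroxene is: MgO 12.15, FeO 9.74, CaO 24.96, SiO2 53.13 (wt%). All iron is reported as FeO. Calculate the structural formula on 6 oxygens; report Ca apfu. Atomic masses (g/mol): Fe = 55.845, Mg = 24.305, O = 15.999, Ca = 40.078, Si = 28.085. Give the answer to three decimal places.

1.008 Ca apfu

MgO: 12.15/40.304 = 0.30146 mol → 0.30146 mol Mg, 0.30146 mol O.
FeO: 9.74/71.844 = 0.13557 mol → 0.13557 mol Fe, 0.13557 mol O.
CaO: 24.96/56.077 = 0.44510 mol → 0.44510 mol Ca, 0.44510 mol O.
SiO2: 53.13/60.083 = 0.88428 mol → 0.88428 mol Si, 1.76856 mol O.
Total oxygen = 2.65069 mol. Normalization factor = 6/2.65069 = 2.26356.
Ca per 6 O = 0.44510 × 2.26356 = 1.008.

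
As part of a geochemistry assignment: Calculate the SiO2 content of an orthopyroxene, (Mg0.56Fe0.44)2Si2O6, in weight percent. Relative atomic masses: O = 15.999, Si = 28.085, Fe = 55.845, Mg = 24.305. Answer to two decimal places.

Formula mass = 228.529 g/mol.
2 Si → 2.0000 mol SiO2 per formula unit; M(SiO2) = 60.083, so SiO2 mass = 120.166 g.
120.166/228.529 × 100 = 52.58 wt%.

52.58 wt%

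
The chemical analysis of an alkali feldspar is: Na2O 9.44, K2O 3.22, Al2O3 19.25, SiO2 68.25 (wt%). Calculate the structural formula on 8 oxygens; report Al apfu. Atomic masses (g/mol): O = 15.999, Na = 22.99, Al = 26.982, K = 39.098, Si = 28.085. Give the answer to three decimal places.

0.999 Al apfu

Na2O (M=61.979): mol = 0.15231; Na = 0.30462, O = 0.15231.
K2O (M=94.195): mol = 0.03418; K = 0.06836, O = 0.03418.
Al2O3 (M=101.961): mol = 0.18880; Al = 0.37760, O = 0.56640.
SiO2 (M=60.083): mol = 1.13593; Si = 1.13593, O = 2.27186.
ΣO = 3.02475; factor = 8/ΣO = 2.64485.
Al apfu = 0.37760 × 2.64485 = 0.999.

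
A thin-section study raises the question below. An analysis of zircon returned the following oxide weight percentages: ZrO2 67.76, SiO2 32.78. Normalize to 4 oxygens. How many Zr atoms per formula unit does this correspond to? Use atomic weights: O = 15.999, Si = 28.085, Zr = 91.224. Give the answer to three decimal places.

67.76 wt% ZrO2 ÷ 123.222 g/mol = 0.54990 mol, giving 0.54990 Zr and 1.09980 O.
32.78 wt% SiO2 ÷ 60.083 g/mol = 0.54558 mol, giving 0.54558 Si and 1.09116 O.
Oxygen sums to 2.19096; scaling by 4/2.19096 = 1.82568 puts the formula on 4 O.
Zr: 0.54990 × 1.82568 = 1.004 atoms per formula unit.

1.004 Zr apfu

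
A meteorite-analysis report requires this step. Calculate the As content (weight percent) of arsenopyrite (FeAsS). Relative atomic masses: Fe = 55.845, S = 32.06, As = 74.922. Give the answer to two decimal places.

46.01 weight percent

M(FeAsS) = 162.827 g/mol.
As contributes 1 × 74.922 = 74.922 g per mole.
74.922/162.827 = 0.4601 → 46.01%.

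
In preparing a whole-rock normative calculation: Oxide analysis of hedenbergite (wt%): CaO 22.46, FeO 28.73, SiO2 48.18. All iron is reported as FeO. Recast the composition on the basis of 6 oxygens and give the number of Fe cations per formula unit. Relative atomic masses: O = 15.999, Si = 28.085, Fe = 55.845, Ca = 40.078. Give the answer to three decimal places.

0.998 Fe apfu

22.46 wt% CaO ÷ 56.077 g/mol = 0.40052 mol, giving 0.40052 Ca and 0.40052 O.
28.73 wt% FeO ÷ 71.844 g/mol = 0.39989 mol, giving 0.39989 Fe and 0.39989 O.
48.18 wt% SiO2 ÷ 60.083 g/mol = 0.80189 mol, giving 0.80189 Si and 1.60378 O.
Oxygen sums to 2.40419; scaling by 6/2.40419 = 2.49564 puts the formula on 6 O.
Fe: 0.39989 × 2.49564 = 0.998 atoms per formula unit.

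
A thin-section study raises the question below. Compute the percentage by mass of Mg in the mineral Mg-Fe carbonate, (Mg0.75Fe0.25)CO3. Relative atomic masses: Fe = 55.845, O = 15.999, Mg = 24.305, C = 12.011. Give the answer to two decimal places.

19.77 weight percent

Molar mass of (Mg0.75Fe0.25)CO3: 0.75×24.305 + 0.25×55.845 + 1×12.011 + 3×15.999 = 92.198 g/mol.
Mass of Mg per formula unit: 0.75 × 24.305 = 18.229 g.
Weight fraction Mg = 18.229 / 92.198 = 0.1977.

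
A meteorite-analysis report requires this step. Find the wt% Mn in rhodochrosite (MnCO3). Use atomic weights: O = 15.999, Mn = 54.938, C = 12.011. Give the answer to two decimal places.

Molar mass of MnCO3: 1·54.938 + 1·12.011 + 3·15.999 = 114.946 g/mol.
Mass of Mn per formula unit: 1 × 54.938 = 54.938 g.
Weight fraction Mn = 54.938 / 114.946 = 0.4779.

47.79 mass %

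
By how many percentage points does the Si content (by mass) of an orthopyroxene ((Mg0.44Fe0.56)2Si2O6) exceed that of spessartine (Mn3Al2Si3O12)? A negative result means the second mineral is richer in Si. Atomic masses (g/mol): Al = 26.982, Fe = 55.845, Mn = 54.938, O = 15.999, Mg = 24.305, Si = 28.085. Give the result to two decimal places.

6.77 percentage points

Si in (Mg0.44Fe0.56)2Si2O6: molar mass 236.099 g/mol; 2×28.085 = 56.170 g → 23.79 wt%.
Si in Mn3Al2Si3O12: molar mass 495.021 g/mol; 3×28.085 = 84.255 g → 17.02 wt%.
Difference = 23.79 − 17.02 = 6.77 percentage points.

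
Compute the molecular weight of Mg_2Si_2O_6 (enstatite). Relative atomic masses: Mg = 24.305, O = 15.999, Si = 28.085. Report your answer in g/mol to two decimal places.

The formula mass is the sum 2(24.305) + 2(28.085) + 6(15.999).

200.77 g/mol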